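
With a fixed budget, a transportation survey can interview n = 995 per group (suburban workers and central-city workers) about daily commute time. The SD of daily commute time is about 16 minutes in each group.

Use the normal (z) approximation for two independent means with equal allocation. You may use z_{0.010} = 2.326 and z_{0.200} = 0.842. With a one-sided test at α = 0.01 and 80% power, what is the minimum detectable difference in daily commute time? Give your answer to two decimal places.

Minimum detectable difference ≈ 2.27 minutes

δ = (z_α + z_β) · √((σ₁²+σ₂²)/n)
  = (2.326 + 0.842) · √(512/995)
  = 3.168 · √0.51457
  = 3.168 · 0.7173
  = 2.2725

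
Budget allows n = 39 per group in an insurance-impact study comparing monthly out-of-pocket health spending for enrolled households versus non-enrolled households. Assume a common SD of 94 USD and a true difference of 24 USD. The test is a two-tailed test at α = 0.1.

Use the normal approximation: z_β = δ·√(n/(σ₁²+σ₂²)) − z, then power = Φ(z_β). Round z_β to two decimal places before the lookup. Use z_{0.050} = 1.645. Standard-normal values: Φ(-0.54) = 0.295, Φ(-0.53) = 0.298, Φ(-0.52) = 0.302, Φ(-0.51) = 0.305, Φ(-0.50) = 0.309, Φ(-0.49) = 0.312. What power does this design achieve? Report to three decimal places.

Power ≈ 0.302

z_β = δ·√(n/(σ₁²+σ₂²)) − z_{α/2}
    = 24 · √(39/17672) − 1.645
    = 24 · 0.04698 − 1.645
    = 1.1275 − 1.645 = -0.5175 → -0.52
Power = Φ(-0.52) = 0.302.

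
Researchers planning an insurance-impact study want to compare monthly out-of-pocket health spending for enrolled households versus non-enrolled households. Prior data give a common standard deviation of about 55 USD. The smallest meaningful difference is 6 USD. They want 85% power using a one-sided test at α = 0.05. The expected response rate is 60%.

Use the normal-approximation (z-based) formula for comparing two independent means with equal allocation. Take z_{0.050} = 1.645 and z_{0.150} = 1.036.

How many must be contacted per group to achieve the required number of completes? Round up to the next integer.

n = (z_α + z_β)² · (σ₁² + σ₂²) / δ²
  = (1.645 + 1.036)² · (2·55² = 6050) / 6²
  = 7.1878 · 6050 / 36
  = 1207.94
Adjust for 60% response: 1207.94 / 0.60 = 2013.24.
Round up → n = 2014 per group.

n = 2014 per group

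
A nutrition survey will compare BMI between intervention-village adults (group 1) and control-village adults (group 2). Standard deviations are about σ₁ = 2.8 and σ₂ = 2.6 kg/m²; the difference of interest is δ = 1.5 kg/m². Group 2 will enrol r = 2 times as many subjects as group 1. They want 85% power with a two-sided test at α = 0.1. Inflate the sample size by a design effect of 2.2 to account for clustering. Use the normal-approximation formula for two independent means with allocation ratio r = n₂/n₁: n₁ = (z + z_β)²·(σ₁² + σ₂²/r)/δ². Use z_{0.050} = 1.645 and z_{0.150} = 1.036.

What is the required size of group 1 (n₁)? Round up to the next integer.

n₁ = 79

n₁ = (z_{α/2} + z_β)² · (σ₁² + σ₂²/r) / δ²
   = (1.645 + 1.036)² · (2.8² + 2.6²/2) / 1.5²
   = 7.1878 · (7.84 + 3.38) / 2.25
   = 7.1878 · 11.22 / 2.25
   = 35.84
Design effect: 2.2 × 35.84 = 78.85.
Round up → n₁ = 79; n₂ = r·n₁ = 2 × 79 = 158.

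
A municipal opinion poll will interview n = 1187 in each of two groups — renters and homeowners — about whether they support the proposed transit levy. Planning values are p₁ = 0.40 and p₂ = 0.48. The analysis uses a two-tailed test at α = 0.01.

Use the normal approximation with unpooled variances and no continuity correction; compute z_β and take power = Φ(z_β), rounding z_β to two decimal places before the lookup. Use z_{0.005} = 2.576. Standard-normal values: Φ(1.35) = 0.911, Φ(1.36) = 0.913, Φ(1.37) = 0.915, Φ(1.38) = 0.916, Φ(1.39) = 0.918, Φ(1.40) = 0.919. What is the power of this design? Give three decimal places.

Power ≈ 0.913

z_β = |p₁−p₂|·√(n/[p₁q₁+p₂q₂]) − z_{α/2}
    = 0.08 · √(1187/0.4896) − 2.576
    = 0.08 · 49.2385 − 2.576
    = 3.9391 − 2.576 = 1.3631 → 1.36
Power = Φ(1.36) = 0.913.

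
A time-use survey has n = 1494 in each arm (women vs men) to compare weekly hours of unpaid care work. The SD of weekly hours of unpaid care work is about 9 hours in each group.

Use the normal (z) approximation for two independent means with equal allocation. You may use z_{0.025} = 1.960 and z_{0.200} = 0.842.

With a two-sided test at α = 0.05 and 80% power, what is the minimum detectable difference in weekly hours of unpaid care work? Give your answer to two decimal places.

Minimum detectable difference ≈ 0.92 hours

δ = (z_{α/2} + z_β) · √((σ₁²+σ₂²)/n)
  = (1.960 + 0.842) · √(162/1494)
  = 2.802 · √0.10843
  = 2.802 · 0.3293
  = 0.9227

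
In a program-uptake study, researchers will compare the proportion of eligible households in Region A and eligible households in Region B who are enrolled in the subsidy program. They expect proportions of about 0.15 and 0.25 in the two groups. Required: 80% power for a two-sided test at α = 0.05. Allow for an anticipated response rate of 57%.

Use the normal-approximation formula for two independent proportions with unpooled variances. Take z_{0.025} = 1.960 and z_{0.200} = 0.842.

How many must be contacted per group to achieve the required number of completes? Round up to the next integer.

n = 434 per group

n = (z_{α/2} + z_β)² · [p₁(1−p₁) + p₂(1−p₂)] / (p₁ − p₂)²
  = (1.960 + 0.842)² · (0.15·0.85 + 0.25·0.75) / (-0.10)²
  = (2.802)² · (0.1275 + 0.1875) / 0.0100
  = 7.8512 · 0.3150 / 0.0100
  = 247.31
Adjust for 57% response: 247.31 / 0.57 = 433.88.
Round up → n = 434 per group.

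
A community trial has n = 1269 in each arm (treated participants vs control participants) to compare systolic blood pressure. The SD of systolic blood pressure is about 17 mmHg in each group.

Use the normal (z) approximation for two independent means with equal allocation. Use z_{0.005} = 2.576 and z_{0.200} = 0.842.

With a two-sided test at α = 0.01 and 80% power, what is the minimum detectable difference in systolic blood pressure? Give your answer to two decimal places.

δ = (z_{α/2} + z_β) · √((σ₁²+σ₂²)/n)
  = (2.576 + 0.842) · √(578/1269)
  = 3.418 · √0.45548
  = 3.418 · 0.6749
  = 2.3068

Minimum detectable difference ≈ 2.31 mmHg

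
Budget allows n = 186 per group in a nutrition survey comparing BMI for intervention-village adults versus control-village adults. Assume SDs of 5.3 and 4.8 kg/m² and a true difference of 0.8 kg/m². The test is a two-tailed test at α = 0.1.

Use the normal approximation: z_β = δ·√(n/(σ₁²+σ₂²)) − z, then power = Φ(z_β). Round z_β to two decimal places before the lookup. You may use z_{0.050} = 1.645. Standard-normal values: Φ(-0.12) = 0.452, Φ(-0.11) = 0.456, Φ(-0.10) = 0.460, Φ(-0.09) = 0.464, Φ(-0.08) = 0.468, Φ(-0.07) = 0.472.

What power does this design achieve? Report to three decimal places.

Power ≈ 0.452

z_β = δ·√(n/(σ₁²+σ₂²)) − z_{α/2}
    = 0.8 · √(186/51.13) − 1.645
    = 0.8 · 1.90730 − 1.645
    = 1.5258 − 1.645 = -0.1192 → -0.12
Power = Φ(-0.12) = 0.452.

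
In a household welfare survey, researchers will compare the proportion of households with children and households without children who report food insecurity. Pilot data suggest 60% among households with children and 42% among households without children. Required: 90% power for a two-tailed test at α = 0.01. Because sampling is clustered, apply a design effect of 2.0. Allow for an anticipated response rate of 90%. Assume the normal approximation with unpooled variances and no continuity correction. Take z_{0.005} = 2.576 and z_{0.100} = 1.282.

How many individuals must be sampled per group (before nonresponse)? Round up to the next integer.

n = (z_{α/2} + z_β)² · [p₁(1−p₁) + p₂(1−p₂)] / (p₁ − p₂)²
  = (2.576 + 1.282)² · (0.60·0.40 + 0.42·0.58) / (0.18)²
  = (3.858)² · (0.2400 + 0.2436) / 0.0324
  = 14.8842 · 0.4836 / 0.0324
  = 222.16
Design effect: 2.0 × 222.16 = 444.32.
Adjust for 90% response: 444.32 / 0.90 = 493.69.
Round up → n = 494 per group.

n = 494 per group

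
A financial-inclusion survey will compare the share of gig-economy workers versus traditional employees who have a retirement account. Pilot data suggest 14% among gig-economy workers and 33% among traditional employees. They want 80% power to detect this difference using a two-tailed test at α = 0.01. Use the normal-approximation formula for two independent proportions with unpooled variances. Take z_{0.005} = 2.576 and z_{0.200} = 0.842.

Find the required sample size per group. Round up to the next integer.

n = 111 per group

n = (z_{α/2} + z_β)² · [p₁(1−p₁) + p₂(1−p₂)] / (p₁ − p₂)²
  = (2.576 + 0.842)² · (0.14·0.86 + 0.33·0.67) / (-0.19)²
  = (3.418)² · (0.1204 + 0.2211) / 0.0361
  = 11.6827 · 0.3415 / 0.0361
  = 110.52
Round up → n = 111 per group.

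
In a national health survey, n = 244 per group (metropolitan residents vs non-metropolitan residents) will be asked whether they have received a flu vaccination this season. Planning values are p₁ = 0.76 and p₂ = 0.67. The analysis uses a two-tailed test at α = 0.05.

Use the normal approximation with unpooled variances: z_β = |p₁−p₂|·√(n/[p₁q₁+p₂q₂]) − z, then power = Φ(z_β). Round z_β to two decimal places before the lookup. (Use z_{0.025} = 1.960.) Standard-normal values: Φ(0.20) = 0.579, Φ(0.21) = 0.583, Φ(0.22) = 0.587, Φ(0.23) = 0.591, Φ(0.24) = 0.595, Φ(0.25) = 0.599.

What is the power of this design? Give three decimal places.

z_β = |p₁−p₂|·√(n/[p₁q₁+p₂q₂]) − z_{α/2}
    = 0.09 · √(244/0.4035) − 1.960
    = 0.09 · 24.5908 − 1.960
    = 2.2132 − 1.960 = 0.2532 → 0.25
Power = Φ(0.25) = 0.599.

Power ≈ 0.599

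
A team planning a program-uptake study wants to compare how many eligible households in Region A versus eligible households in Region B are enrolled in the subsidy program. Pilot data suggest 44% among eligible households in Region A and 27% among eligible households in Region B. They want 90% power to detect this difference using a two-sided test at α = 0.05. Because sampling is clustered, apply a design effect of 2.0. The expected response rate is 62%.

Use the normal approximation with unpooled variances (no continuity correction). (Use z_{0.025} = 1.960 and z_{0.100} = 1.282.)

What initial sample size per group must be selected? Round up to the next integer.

n = 521 per group

n = (z_{α/2} + z_β)² · [p₁(1−p₁) + p₂(1−p₂)] / (p₁ − p₂)²
  = (1.960 + 1.282)² · (0.44·0.56 + 0.27·0.73) / (0.17)²
  = (3.242)² · (0.2464 + 0.1971) / 0.0289
  = 10.5106 · 0.4435 / 0.0289
  = 161.30
Design effect: 2.0 × 161.30 = 322.59.
Adjust for 62% response: 322.59 / 0.62 = 520.31.
Round up → n = 521 per group.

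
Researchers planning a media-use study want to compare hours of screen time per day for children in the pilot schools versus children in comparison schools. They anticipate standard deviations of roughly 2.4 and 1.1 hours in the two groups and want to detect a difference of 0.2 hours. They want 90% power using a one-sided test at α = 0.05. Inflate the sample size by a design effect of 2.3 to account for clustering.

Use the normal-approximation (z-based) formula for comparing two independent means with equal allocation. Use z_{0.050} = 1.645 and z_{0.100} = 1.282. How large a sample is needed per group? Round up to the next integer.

n = (z_α + z_β)² · (σ₁² + σ₂²) / δ²
  = (1.645 + 1.282)² · (2.4² + 1.1² = 6.97) / 0.2²
  = 8.5673 · 6.97 / 0.04
  = 1492.86
Design effect: 2.3 × 1492.86 = 3433.57.
Round up → n = 3434 per group.

n = 3434 per group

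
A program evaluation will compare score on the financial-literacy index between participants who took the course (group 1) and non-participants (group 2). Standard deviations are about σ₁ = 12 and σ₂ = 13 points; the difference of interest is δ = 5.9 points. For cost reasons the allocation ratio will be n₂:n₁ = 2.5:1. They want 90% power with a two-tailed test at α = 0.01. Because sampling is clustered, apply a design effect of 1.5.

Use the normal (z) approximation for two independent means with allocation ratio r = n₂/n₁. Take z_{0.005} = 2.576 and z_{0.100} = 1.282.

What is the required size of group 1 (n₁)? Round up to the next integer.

n₁ = 136

n₁ = (z_{α/2} + z_β)² · (σ₁² + σ₂²/r) / δ²
   = (2.576 + 1.282)² · (12² + 13²/2.5) / 5.9²
   = 14.8842 · (144 + 67.6) / 34.81
   = 14.8842 · 211.6 / 34.81
   = 90.48
Design effect: 1.5 × 90.48 = 135.71.
Round up → n₁ = 136; n₂ = r·n₁ = 2.5 × 136 = 340.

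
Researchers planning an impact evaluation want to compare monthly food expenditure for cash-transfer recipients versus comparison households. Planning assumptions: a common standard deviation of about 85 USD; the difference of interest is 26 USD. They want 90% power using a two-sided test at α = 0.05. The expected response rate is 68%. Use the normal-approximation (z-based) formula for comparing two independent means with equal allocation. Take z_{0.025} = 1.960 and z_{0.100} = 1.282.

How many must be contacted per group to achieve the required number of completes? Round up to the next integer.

n = 331 per group

n = (z_{α/2} + z_β)² · (σ₁² + σ₂²) / δ²
  = (1.960 + 1.282)² · (2·85² = 14450) / 26²
  = 10.5106 · 14450 / 676
  = 224.67
Adjust for 68% response: 224.67 / 0.68 = 330.40.
Round up → n = 331 per group.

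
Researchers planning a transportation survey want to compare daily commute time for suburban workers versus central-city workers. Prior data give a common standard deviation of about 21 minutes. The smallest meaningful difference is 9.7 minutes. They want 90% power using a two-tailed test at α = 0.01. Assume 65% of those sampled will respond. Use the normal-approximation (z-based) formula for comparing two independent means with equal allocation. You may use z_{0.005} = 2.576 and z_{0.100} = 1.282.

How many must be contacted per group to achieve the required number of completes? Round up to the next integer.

n = (z_{α/2} + z_β)² · (σ₁² + σ₂²) / δ²
  = (2.576 + 1.282)² · (2·21² = 882) / 9.7²
  = 14.8842 · 882 / 94.09
  = 139.52
Adjust for 65% response: 139.52 / 0.65 = 214.65.
Round up → n = 215 per group.

n = 215 per group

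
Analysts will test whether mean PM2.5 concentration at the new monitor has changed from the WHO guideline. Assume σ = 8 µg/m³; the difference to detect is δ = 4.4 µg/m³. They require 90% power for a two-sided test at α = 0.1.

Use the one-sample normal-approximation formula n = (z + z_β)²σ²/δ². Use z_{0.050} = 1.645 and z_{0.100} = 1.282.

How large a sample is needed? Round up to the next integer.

n = 29

n = (z_{α/2} + z_β)² · σ² / δ²
  = (1.645 + 1.282)² · 8² / 4.4²
  = 8.5673 · 64 / 19.36
  = 28.32
Round up → n = 29.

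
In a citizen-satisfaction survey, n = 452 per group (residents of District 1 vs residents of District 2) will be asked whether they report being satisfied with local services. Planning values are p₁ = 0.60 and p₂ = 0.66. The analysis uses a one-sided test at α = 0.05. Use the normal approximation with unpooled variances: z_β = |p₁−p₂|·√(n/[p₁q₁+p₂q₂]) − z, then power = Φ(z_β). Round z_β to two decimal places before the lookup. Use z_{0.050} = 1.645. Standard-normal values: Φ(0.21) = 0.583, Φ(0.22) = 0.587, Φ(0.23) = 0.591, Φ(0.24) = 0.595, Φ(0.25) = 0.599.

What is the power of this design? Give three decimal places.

Power ≈ 0.591

z_β = |p₁−p₂|·√(n/[p₁q₁+p₂q₂]) − z_α
    = 0.06 · √(452/0.4644) − 1.645
    = 0.06 · 31.1977 − 1.645
    = 1.8719 − 1.645 = 0.2269 → 0.23
Power = Φ(0.23) = 0.591.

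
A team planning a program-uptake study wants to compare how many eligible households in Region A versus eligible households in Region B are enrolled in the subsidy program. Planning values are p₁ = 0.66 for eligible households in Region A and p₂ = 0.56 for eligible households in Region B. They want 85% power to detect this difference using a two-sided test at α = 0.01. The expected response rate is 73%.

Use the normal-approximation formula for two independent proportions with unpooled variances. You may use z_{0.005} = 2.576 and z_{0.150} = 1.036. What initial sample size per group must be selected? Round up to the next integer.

n = 842 per group

n = (z_{α/2} + z_β)² · [p₁(1−p₁) + p₂(1−p₂)] / (p₁ − p₂)²
  = (2.576 + 1.036)² · (0.66·0.34 + 0.56·0.44) / (0.10)²
  = (3.612)² · (0.2244 + 0.2464) / 0.0100
  = 13.0465 · 0.4708 / 0.0100
  = 614.23
Adjust for 73% response: 614.23 / 0.73 = 841.41.
Round up → n = 842 per group.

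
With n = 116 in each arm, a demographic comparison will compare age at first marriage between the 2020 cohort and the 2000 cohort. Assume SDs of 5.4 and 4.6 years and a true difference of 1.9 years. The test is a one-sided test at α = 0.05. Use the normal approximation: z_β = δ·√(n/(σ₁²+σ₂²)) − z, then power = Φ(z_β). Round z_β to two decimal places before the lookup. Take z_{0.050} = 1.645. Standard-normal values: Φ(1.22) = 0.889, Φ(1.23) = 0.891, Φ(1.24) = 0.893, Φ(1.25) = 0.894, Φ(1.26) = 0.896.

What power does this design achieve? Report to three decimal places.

z_β = δ·√(n/(σ₁²+σ₂²)) − z_α
    = 1.9 · √(116/50.32) − 1.645
    = 1.9 · 1.51830 − 1.645
    = 2.8848 − 1.645 = 1.2398 → 1.24
Power = Φ(1.24) = 0.893.

Power ≈ 0.893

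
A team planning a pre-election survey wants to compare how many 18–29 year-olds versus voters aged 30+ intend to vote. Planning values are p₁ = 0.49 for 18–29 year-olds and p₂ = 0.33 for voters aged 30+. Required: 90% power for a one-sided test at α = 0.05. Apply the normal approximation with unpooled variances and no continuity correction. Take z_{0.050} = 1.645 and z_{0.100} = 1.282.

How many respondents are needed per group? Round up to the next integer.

n = 158 per group

n = (z_α + z_β)² · [p₁(1−p₁) + p₂(1−p₂)] / (p₁ − p₂)²
  = (1.645 + 1.282)² · (0.49·0.51 + 0.33·0.67) / (0.16)²
  = (2.927)² · (0.2499 + 0.2211) / 0.0256
  = 8.5673 · 0.4710 / 0.0256
  = 157.63
Round up → n = 158 per group.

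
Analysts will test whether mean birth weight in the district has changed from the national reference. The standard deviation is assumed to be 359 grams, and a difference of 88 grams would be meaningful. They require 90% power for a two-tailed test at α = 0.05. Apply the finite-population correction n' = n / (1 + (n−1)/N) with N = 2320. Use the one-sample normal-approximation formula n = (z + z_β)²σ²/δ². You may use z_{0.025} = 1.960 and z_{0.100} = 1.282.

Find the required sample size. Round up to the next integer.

n = (z_{α/2} + z_β)² · σ² / δ²
  = (1.960 + 1.282)² · 359² / 88²
  = 10.5106 · 128881 / 7744
  = 174.92
Finite-population correction (N = 2320): 174.92 / (1 + (174.92 − 1)/2320) = 162.73.
Round up → n = 163.

n = 163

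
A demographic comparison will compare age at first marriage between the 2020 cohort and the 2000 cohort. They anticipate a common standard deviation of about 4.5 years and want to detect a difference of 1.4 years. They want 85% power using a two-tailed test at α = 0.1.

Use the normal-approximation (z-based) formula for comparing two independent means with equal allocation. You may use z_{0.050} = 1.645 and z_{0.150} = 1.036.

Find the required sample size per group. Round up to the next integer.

n = 149 per group

n = (z_{α/2} + z_β)² · (σ₁² + σ₂²) / δ²
  = (1.645 + 1.036)² · (2·4.5² = 40.5) / 1.4²
  = 7.1878 · 40.5 / 1.96
  = 148.52
Round up → n = 149 per group.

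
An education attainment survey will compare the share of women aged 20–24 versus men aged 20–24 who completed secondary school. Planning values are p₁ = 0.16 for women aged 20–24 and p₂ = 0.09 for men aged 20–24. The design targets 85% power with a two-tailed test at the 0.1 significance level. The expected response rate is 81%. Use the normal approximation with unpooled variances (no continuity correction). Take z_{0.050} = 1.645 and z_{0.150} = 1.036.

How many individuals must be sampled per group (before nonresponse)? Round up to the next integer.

n = 392 per group

n = (z_{α/2} + z_β)² · [p₁(1−p₁) + p₂(1−p₂)] / (p₁ − p₂)²
  = (1.645 + 1.036)² · (0.16·0.84 + 0.09·0.91) / (0.07)²
  = (2.681)² · (0.1344 + 0.0819) / 0.0049
  = 7.1878 · 0.2163 / 0.0049
  = 317.29
Adjust for 81% response: 317.29 / 0.81 = 391.71.
Round up → n = 392 per group.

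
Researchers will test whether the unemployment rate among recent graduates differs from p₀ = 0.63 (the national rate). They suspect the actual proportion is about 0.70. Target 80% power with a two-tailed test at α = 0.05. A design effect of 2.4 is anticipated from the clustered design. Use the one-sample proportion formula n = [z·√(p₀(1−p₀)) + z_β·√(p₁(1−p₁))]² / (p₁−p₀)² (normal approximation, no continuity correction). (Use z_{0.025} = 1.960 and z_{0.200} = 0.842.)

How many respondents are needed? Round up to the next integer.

n = [z_{α/2}·√(p₀q₀) + z_β·√(p₁q₁)]² / (p₁ − p₀)²
  = [1.960·√(0.63·0.37) + 0.842·√(0.70·0.30)]² / (0.07)²
  = [1.960·0.4828 + 0.842·0.4583]² / 0.0049
  = [1.3321]² / 0.0049
  = 362.17
Design effect: 2.4 × 362.17 = 869.20.
Round up → n = 870.

n = 870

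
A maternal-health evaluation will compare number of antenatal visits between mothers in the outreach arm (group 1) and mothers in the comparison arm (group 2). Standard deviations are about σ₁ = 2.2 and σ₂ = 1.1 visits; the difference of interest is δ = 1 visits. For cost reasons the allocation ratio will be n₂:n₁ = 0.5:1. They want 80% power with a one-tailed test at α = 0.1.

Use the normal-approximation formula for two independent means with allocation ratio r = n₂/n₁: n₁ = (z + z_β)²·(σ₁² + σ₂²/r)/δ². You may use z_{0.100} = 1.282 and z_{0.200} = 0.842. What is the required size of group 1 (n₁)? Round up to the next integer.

n₁ = (z_α + z_β)² · (σ₁² + σ₂²/r) / δ²
   = (1.282 + 0.842)² · (2.2² + 1.1²/0.5) / 1²
   = 4.5114 · (4.84 + 2.42) / 1
   = 4.5114 · 7.26 / 1
   = 32.75
Round up → n₁ = 33; n₂ = r·n₁ = 0.5 × 33 = 17.

n₁ = 33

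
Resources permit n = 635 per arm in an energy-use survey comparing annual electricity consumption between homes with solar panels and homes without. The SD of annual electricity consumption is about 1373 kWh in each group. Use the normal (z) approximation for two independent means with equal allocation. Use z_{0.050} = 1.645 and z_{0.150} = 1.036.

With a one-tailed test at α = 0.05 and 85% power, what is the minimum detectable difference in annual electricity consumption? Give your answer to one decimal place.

δ = (z_α + z_β) · √((σ₁²+σ₂²)/n)
  = (1.645 + 1.036) · √(3770258/635)
  = 2.681 · √5937.4
  = 2.681 · 77.0546
  = 206.5834

Minimum detectable difference ≈ 206.6 kWh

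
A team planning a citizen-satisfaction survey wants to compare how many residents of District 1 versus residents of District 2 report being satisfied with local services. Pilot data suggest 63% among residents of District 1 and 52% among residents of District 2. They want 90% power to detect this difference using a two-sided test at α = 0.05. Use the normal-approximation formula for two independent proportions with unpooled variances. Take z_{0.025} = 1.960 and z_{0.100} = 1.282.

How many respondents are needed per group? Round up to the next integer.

n = 420 per group

n = (z_{α/2} + z_β)² · [p₁(1−p₁) + p₂(1−p₂)] / (p₁ − p₂)²
  = (1.960 + 1.282)² · (0.63·0.37 + 0.52·0.48) / (0.11)²
  = (3.242)² · (0.2331 + 0.2496) / 0.0121
  = 10.5106 · 0.4827 / 0.0121
  = 419.29
Round up → n = 420 per group.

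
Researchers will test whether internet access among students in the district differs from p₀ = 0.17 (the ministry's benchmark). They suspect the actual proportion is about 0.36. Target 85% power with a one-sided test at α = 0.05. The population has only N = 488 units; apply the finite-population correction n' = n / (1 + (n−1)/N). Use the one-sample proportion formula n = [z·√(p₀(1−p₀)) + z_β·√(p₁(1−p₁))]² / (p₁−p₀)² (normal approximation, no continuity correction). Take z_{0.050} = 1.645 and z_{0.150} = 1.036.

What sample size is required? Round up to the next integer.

n = [z_α·√(p₀q₀) + z_β·√(p₁q₁)]² / (p₁ − p₀)²
  = [1.645·√(0.17·0.83) + 1.036·√(0.36·0.64)]² / (0.19)²
  = [1.645·0.3756 + 1.036·0.4800]² / 0.0361
  = [1.1152]² / 0.0361
  = 34.45
Finite-population correction (N = 488): 34.45 / (1 + (34.45 − 1)/488) = 32.24.
Round up → n = 33.

n = 33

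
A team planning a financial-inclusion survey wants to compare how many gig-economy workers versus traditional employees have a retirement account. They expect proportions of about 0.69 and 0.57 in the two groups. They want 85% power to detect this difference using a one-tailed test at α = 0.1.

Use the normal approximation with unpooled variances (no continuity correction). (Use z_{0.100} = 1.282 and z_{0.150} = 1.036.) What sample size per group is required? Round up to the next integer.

n = (z_α + z_β)² · [p₁(1−p₁) + p₂(1−p₂)] / (p₁ − p₂)²
  = (1.282 + 1.036)² · (0.69·0.31 + 0.57·0.43) / (0.12)²
  = (2.318)² · (0.2139 + 0.2451) / 0.0144
  = 5.3731 · 0.4590 / 0.0144
  = 171.27
Round up → n = 172 per group.

n = 172 per group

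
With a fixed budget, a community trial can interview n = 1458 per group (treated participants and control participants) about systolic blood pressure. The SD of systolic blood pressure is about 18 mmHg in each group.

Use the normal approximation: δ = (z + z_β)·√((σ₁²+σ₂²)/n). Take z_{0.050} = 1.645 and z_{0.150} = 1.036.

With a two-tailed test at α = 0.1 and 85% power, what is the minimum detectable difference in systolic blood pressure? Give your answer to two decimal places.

δ = (z_{α/2} + z_β) · √((σ₁²+σ₂²)/n)
  = (1.645 + 1.036) · √(648/1458)
  = 2.681 · √0.44444
  = 2.681 · 0.6667
  = 1.7873

Minimum detectable difference ≈ 1.79 mmHg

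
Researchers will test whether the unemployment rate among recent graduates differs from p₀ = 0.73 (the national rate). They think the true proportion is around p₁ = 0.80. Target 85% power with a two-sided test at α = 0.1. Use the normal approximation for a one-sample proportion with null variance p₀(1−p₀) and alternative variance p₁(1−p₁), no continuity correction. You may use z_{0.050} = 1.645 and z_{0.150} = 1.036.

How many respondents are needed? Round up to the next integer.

n = [z_{α/2}·√(p₀q₀) + z_β·√(p₁q₁)]² / (p₁ − p₀)²
  = [1.645·√(0.73·0.27) + 1.036·√(0.80·0.20)]² / (0.07)²
  = [1.645·0.4440 + 1.036·0.4000]² / 0.0049
  = [1.1447]² / 0.0049
  = 267.42
Round up → n = 268.

n = 268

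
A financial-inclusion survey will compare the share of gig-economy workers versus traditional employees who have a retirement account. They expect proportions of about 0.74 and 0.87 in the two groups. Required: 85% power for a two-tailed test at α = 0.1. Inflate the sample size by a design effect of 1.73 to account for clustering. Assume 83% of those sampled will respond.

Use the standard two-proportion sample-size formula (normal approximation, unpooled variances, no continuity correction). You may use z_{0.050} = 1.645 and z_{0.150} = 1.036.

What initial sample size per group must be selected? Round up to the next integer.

n = (z_{α/2} + z_β)² · [p₁(1−p₁) + p₂(1−p₂)] / (p₁ − p₂)²
  = (1.645 + 1.036)² · (0.74·0.26 + 0.87·0.13) / (-0.13)²
  = (2.681)² · (0.1924 + 0.1131) / 0.0169
  = 7.1878 · 0.3055 / 0.0169
  = 129.93
Design effect: 1.73 × 129.93 = 224.78.
Adjust for 83% response: 224.78 / 0.83 = 270.82.
Round up → n = 271 per group.

n = 271 per group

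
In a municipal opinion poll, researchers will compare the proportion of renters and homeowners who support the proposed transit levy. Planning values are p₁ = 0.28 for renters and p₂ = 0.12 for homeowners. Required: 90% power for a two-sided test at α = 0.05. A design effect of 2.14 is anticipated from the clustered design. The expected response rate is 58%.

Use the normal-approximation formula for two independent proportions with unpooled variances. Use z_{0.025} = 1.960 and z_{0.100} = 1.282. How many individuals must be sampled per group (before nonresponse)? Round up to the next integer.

n = (z_{α/2} + z_β)² · [p₁(1−p₁) + p₂(1−p₂)] / (p₁ − p₂)²
  = (1.960 + 1.282)² · (0.28·0.72 + 0.12·0.88) / (0.16)²
  = (3.242)² · (0.2016 + 0.1056) / 0.0256
  = 10.5106 · 0.3072 / 0.0256
  = 126.13
Design effect: 2.14 × 126.13 = 269.91.
Adjust for 58% response: 269.91 / 0.58 = 465.36.
Round up → n = 466 per group.

n = 466 per group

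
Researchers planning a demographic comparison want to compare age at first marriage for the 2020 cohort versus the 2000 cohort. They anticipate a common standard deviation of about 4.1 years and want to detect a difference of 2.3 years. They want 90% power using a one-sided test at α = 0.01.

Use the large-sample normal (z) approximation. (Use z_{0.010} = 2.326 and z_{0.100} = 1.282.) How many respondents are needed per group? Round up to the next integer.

n = (z_α + z_β)² · (σ₁² + σ₂²) / δ²
  = (2.326 + 1.282)² · (2·4.1² = 33.62) / 2.3²
  = 13.0177 · 33.62 / 5.29
  = 82.73
Round up → n = 83 per group.

n = 83 per group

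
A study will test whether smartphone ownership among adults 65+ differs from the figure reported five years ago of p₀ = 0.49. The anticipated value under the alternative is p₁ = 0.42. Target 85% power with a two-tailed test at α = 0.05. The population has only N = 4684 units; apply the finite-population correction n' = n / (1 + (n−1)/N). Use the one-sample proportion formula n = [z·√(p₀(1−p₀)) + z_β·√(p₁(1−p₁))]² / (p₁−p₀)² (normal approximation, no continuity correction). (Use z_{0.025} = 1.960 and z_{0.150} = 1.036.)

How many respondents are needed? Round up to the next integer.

n = 414

n = [z_{α/2}·√(p₀q₀) + z_β·√(p₁q₁)]² / (p₁ − p₀)²
  = [1.960·√(0.49·0.51) + 1.036·√(0.42·0.58)]² / (-0.07)²
  = [1.960·0.4999 + 1.036·0.4936]² / 0.0049
  = [1.4911]² / 0.0049
  = 453.77
Finite-population correction (N = 4684): 453.77 / (1 + (453.77 − 1)/4684) = 413.77.
Round up → n = 414.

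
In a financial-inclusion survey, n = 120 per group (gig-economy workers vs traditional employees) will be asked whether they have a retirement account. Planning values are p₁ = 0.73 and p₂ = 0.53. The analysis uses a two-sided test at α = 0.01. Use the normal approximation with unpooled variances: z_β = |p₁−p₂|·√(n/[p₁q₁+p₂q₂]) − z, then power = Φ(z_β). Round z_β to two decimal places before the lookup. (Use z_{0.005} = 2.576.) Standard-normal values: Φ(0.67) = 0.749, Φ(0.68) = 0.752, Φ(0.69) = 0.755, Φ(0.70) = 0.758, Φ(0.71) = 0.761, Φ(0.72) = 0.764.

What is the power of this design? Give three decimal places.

Power ≈ 0.758

z_β = |p₁−p₂|·√(n/[p₁q₁+p₂q₂]) − z_{α/2}
    = 0.20 · √(120/0.4462) − 2.576
    = 0.20 · 16.3993 − 2.576
    = 3.2799 − 2.576 = 0.7039 → 0.70
Power = Φ(0.70) = 0.758.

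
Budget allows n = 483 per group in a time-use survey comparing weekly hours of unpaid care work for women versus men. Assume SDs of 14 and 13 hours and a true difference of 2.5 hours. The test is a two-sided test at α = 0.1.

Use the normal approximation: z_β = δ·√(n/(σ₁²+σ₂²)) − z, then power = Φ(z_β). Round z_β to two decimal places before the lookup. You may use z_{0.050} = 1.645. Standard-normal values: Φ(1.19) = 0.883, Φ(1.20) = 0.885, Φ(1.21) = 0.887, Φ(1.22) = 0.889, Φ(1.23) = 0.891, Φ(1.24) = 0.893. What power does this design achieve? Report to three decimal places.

z_β = δ·√(n/(σ₁²+σ₂²)) − z_{α/2}
    = 2.5 · √(483/365) − 1.645
    = 2.5 · 1.15034 − 1.645
    = 2.8759 − 1.645 = 1.2309 → 1.23
Power = Φ(1.23) = 0.891.

Power ≈ 0.891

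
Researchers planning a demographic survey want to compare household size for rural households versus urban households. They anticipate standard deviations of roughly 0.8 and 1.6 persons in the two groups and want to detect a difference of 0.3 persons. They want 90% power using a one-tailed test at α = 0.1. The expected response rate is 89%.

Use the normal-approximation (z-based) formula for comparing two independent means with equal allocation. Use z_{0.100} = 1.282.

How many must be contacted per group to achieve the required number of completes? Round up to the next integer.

n = 263 per group

n = (z_α + z_β)² · (σ₁² + σ₂²) / δ²
  = (1.282 + 1.282)² · (0.8² + 1.6² = 3.2) / 0.3²
  = 6.5741 · 3.2 / 0.09
  = 233.75
Adjust for 89% response: 233.75 / 0.89 = 262.64.
Round up → n = 263 per group.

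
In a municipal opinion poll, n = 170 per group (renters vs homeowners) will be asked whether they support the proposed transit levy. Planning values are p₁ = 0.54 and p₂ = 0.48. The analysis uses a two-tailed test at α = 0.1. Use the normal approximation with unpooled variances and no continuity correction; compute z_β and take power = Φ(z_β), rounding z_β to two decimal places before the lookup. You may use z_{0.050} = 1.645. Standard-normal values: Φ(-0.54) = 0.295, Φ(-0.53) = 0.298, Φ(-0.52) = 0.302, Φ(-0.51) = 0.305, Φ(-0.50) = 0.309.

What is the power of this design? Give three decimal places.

Power ≈ 0.295

z_β = |p₁−p₂|·√(n/[p₁q₁+p₂q₂]) − z_{α/2}
    = 0.06 · √(170/0.4980) − 1.645
    = 0.06 · 18.4761 − 1.645
    = 1.1086 − 1.645 = -0.5364 → -0.54
Power = Φ(-0.54) = 0.295.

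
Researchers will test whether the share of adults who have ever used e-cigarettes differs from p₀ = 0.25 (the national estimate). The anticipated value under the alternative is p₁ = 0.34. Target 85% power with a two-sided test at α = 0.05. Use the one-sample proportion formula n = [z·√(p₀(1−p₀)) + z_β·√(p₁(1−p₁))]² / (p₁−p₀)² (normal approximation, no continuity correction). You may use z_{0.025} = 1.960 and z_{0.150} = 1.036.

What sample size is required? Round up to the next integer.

n = [z_{α/2}·√(p₀q₀) + z_β·√(p₁q₁)]² / (p₁ − p₀)²
  = [1.960·√(0.25·0.75) + 1.036·√(0.34·0.66)]² / (0.09)²
  = [1.960·0.4330 + 1.036·0.4737]² / 0.0081
  = [1.3395]² / 0.0081
  = 221.50
Round up → n = 222.

n = 222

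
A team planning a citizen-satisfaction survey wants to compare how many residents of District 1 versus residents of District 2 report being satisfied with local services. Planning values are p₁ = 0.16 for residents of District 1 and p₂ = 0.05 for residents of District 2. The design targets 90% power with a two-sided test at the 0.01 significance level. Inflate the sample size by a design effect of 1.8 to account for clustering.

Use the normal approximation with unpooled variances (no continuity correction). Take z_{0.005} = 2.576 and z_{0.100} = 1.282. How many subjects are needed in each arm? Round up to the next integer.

n = 403 per group

n = (z_{α/2} + z_β)² · [p₁(1−p₁) + p₂(1−p₂)] / (p₁ − p₂)²
  = (2.576 + 1.282)² · (0.16·0.84 + 0.05·0.95) / (0.11)²
  = (3.858)² · (0.1344 + 0.0475) / 0.0121
  = 14.8842 · 0.1819 / 0.0121
  = 223.75
Design effect: 1.8 × 223.75 = 402.76.
Round up → n = 403 per group.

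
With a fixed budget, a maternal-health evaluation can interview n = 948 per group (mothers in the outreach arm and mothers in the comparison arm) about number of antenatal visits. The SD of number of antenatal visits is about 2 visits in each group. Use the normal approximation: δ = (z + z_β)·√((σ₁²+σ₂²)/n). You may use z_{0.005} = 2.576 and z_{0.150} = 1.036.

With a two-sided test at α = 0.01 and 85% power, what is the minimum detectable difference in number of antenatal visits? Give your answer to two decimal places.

δ = (z_{α/2} + z_β) · √((σ₁²+σ₂²)/n)
  = (2.576 + 1.036) · √(8/948)
  = 3.612 · √0.00844
  = 3.612 · 0.0919
  = 0.3318

Minimum detectable difference ≈ 0.33 visits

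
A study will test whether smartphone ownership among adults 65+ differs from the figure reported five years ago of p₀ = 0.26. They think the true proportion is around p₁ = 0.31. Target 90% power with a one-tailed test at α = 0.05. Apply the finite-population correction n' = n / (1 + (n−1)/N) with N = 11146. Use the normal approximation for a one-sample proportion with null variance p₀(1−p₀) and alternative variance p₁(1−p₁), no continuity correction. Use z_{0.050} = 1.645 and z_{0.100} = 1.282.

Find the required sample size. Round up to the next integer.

n = 651

n = [z_α·√(p₀q₀) + z_β·√(p₁q₁)]² / (p₁ − p₀)²
  = [1.645·√(0.26·0.74) + 1.282·√(0.31·0.69)]² / (0.05)²
  = [1.645·0.4386 + 1.282·0.4625]² / 0.0025
  = [1.3145]² / 0.0025
  = 691.13
Finite-population correction (N = 11146): 691.13 / (1 + (691.13 − 1)/11146) = 650.83.
Round up → n = 651.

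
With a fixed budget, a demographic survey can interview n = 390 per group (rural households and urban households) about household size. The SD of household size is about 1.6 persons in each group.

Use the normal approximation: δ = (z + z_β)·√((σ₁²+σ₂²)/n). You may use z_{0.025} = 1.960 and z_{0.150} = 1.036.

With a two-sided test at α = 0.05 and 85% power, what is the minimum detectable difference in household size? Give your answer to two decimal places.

δ = (z_{α/2} + z_β) · √((σ₁²+σ₂²)/n)
  = (1.960 + 1.036) · √(5.12/390)
  = 2.996 · √0.01313
  = 2.996 · 0.1146
  = 0.3433

Minimum detectable difference ≈ 0.34 persons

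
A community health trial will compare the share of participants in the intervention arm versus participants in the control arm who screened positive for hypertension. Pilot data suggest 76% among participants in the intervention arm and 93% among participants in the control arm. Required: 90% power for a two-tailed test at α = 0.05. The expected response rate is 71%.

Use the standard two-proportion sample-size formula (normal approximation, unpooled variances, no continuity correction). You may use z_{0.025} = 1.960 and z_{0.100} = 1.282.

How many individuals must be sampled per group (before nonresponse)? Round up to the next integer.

n = (z_{α/2} + z_β)² · [p₁(1−p₁) + p₂(1−p₂)] / (p₁ − p₂)²
  = (1.960 + 1.282)² · (0.76·0.24 + 0.93·0.07) / (-0.17)²
  = (3.242)² · (0.1824 + 0.0651) / 0.0289
  = 10.5106 · 0.2475 / 0.0289
  = 90.01
Adjust for 71% response: 90.01 / 0.71 = 126.78.
Round up → n = 127 per group.

n = 127 per group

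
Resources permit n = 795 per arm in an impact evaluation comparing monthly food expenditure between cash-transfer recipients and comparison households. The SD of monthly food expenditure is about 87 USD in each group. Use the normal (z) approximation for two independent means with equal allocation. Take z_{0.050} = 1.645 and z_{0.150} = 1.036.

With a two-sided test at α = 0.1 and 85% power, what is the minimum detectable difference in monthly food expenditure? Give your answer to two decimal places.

Minimum detectable difference ≈ 11.70 USD

δ = (z_{α/2} + z_β) · √((σ₁²+σ₂²)/n)
  = (1.645 + 1.036) · √(15138/795)
  = 2.681 · √19.0415
  = 2.681 · 4.3637
  = 11.6990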